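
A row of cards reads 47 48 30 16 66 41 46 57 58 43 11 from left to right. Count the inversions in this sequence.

For each element, count later entries that are smaller:
47: 6
48: 6
30: 2
16: 1
66: 6
41: 1
46: 2
57: 2
58: 2
43: 1
11: 0
Sum: 6 + 6 + 2 + 1 + 6 + 1 + 2 + 2 + 2 + 1 + 0 = 29

29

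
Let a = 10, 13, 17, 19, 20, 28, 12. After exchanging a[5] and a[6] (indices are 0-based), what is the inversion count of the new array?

There are 4 inversions.

Positions 5 and 6 hold 28 and 12; after swapping, the array is [10, 13, 17, 19, 20, 12, 28].
Sweep left to right; for each value list the smaller values that follow it:
10: 0
13: 1
17: 1
19: 1
20: 1
12: 0
28: 0
Sum: 0 + 1 + 1 + 1 + 1 + 0 + 0 = 4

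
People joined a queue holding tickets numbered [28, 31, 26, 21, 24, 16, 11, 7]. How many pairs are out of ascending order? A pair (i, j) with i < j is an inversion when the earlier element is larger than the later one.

26

For each element, count later entries that are smaller:
28 → 26, 21, 24, 16, 11, 7 → 6
31 → 26, 21, 24, 16, 11, 7 → 6
26 → 21, 24, 16, 11, 7 → 5
21 → 16, 11, 7 → 3
24 → 16, 11, 7 → 3
16 → 11, 7 → 2
11 → 7 → 1
7 → none → 0
Sum: 6 + 6 + 5 + 3 + 3 + 2 + 1 + 0 = 26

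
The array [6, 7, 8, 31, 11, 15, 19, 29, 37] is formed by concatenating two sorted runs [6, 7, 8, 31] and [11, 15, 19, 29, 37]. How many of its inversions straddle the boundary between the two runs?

For each element r of the right run, count left-run elements greater than r:
r = 11: 31 → 1
r = 15: 31 → 1
r = 19: 31 → 1
r = 29: 31 → 1
r = 37: none → 0
Cross-inversions: 1 + 1 + 1 + 1 + 0 = 4

4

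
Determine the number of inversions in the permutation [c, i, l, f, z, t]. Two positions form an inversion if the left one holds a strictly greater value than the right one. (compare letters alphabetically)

Inversions: 3

Out-of-order index pairs (1-indexed):
(2,4): i > f
(3,4): l > f
(5,6): z > t
That's 3 pairs.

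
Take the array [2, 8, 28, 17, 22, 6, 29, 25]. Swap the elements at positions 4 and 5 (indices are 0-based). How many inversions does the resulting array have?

Inversions: 7

Positions 4 and 5 hold 22 and 6; after swapping, the array is [2, 8, 28, 17, 6, 22, 29, 25].
Sweep left to right; for each value list the smaller values that follow it:
2 → none → 0
8 → 6 → 1
28 → 17, 6, 22, 25 → 4
17 → 6 → 1
6 → none → 0
22 → none → 0
29 → 25 → 1
25 → none → 0
Sum: 0 + 1 + 4 + 1 + 0 + 0 + 1 + 0 = 7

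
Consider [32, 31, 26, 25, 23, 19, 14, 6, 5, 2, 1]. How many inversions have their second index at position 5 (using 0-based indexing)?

The element at index 5 is 19.
Elements before it: 32, 31, 26, 25, 23
Those larger than 19: 32, 31, 26, 25, 23

5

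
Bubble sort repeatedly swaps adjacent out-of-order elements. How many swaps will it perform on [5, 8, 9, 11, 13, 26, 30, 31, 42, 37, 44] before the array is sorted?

1

Each adjacent swap fixes exactly one inversion, so the minimum swap count equals the number of inversions.
Count inversions — for each element, later elements that are smaller:
5: none → 0
8: none → 0
9: none → 0
11: none → 0
13: none → 0
26: none → 0
30: none → 0
31: none → 0
42: 37 → 1
37: none → 0
44: none → 0
Total inversions: 0 + 0 + 0 + 0 + 0 + 0 + 0 + 0 + 1 + 0 + 0 = 1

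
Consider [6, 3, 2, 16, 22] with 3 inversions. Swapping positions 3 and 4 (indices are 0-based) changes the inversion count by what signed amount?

Positions 3 and 4 hold 16 and 22; after swapping, the array is [6, 3, 2, 22, 16].
Count, for each position, how many later elements it exceeds:
6: 2
3: 1
2: 0
22: 1
16: 0
Sum: 2 + 1 + 0 + 1 + 0 = 4
Change: 4 − 3 = +1

+1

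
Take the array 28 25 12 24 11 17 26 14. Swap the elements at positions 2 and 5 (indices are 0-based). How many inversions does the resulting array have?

Positions 2 and 5 hold 12 and 17; after swapping, the array is [28, 25, 17, 24, 11, 12, 26, 14].
Count, for each position, how many later elements it exceeds:
28 → 25, 17, 24, 11, 12, 26, 14 → 7
25 → 17, 24, 11, 12, 14 → 5
17 → 11, 12, 14 → 3
24 → 11, 12, 14 → 3
11 → none → 0
12 → none → 0
26 → 14 → 1
14 → none → 0
Sum: 7 + 5 + 3 + 3 + 0 + 0 + 1 + 0 = 19

There are 19 inversions.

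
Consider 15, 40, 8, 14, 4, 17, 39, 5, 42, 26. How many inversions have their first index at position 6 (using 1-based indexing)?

1

The element at index 6 is 17.
Elements after it: 39, 5, 42, 26
Those smaller than 17: 5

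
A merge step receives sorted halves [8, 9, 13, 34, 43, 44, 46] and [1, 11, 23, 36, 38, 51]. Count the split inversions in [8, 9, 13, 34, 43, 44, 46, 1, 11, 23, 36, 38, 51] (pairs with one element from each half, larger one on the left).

Take each right-half value and tally the left-half values above it:
r = 1: 8, 9, 13, 34, 43, 44, 46 → 7
r = 11: 13, 34, 43, 44, 46 → 5
r = 23: 34, 43, 44, 46 → 4
r = 36: 43, 44, 46 → 3
r = 38: 43, 44, 46 → 3
r = 51: none → 0
Cross-inversions: 7 + 5 + 4 + 3 + 3 + 0 = 22

22 split inversions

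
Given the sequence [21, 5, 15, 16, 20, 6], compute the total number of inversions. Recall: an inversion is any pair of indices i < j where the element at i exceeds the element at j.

Sweep left to right; for each value list the smaller values that follow it:
21 → 5, 15, 16, 20, 6 → 5
5 → none → 0
15 → 6 → 1
16 → 6 → 1
20 → 6 → 1
6 → none → 0
Sum: 5 + 0 + 1 + 1 + 1 + 0 = 8

8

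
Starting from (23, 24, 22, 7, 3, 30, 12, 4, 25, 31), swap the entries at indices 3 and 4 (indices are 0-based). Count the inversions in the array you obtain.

Positions 3 and 4 hold 7 and 3; after swapping, the array is [23, 24, 22, 3, 7, 30, 12, 4, 25, 31].
For each element, count later entries that are smaller:
23: 5
24: 5
22: 4
3: 0
7: 1
30: 3
12: 1
4: 0
25: 0
31: 0
Sum: 5 + 5 + 4 + 0 + 1 + 3 + 1 + 0 + 0 + 0 = 19

19 inversions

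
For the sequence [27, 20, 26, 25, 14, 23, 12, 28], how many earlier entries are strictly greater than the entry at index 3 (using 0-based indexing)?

2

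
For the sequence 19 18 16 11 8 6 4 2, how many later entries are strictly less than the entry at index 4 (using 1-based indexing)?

4

The element at index 4 is 11.
Elements after it: 8, 6, 4, 2
Those smaller than 11: 8, 6, 4, 2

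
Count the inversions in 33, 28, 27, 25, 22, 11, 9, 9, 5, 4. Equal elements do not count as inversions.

Element-by-element contributions:
33: 9
28: 8
27: 7
25: 6
22: 5
11: 4
9: 2
9: 2
5: 1
4: 0
Sum: 9 + 8 + 7 + 6 + 5 + 4 + 2 + 2 + 1 + 0 = 44

44 out-of-order pairs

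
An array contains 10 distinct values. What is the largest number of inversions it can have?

The maximum occurs when the array is in strictly decreasing order: every one of the C(10, 2) pairs is inverted.
C(10, 2) = 10·9/2 = 45

45 inversions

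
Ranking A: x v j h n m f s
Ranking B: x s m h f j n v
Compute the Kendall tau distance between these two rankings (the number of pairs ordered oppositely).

Assign each item its position (1..8) in the first ordering, then rewrite the second ordering as that position sequence:
positions: x→1, v→2, j→3, h→4, n→5, m→6, f→7, s→8
second ordering as positions: [1, 8, 6, 4, 7, 3, 5, 2]
Discordant pairs = inversions in this position sequence.
1: 0
8: 6, 4, 7, 3, 5, 2 → 6
6: 4, 3, 5, 2 → 4
4: 3, 2 → 2
7: 3, 5, 2 → 3
3: 2 → 1
5: 2 → 1
2: 0
Total: 0 + 6 + 4 + 2 + 3 + 1 + 1 + 0 = 17

17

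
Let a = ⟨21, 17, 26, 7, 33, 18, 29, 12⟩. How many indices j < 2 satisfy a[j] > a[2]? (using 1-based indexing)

1

The element at index 2 is 17.
Elements before it: 21
Those larger than 17: 21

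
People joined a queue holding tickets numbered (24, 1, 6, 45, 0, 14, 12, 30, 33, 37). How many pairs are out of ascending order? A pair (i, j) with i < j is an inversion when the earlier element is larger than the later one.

Sweep left to right; for each value list the smaller values that follow it:
24: 5
1: 1
6: 1
45: 6
0: 0
14: 1
12: 0
30: 0
33: 0
37: 0
Sum: 5 + 1 + 1 + 6 + 0 + 1 + 0 + 0 + 0 + 0 = 14

14 inversions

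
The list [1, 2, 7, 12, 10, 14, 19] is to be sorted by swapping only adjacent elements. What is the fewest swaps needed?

1 adjacent swap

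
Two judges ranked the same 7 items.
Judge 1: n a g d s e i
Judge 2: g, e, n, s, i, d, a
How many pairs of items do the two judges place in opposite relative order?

11 discordant pairs

Assign each item its position (1..7) in the first ordering, then rewrite the second ordering as that position sequence:
positions: n→1, a→2, g→3, d→4, s→5, e→6, i→7
second ordering as positions: [3, 6, 1, 5, 7, 4, 2]
Discordant pairs = inversions in this position sequence.
3: 1, 2 → 2
6: 1, 5, 4, 2 → 4
1: 0
5: 4, 2 → 2
7: 4, 2 → 2
4: 2 → 1
2: 0
Total: 2 + 4 + 0 + 2 + 2 + 1 + 0 = 11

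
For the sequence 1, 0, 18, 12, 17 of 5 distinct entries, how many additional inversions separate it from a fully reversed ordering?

7

Maximum inversions for 5 distinct elements is C(5, 2) = 5·4/2 = 10.
Current inversions — for each element, count later smaller elements:
1: 1
0: 0
18: 2
12: 0
17: 0
Current total: 1 + 0 + 2 + 0 + 0 = 3
Shortfall: 10 − 3 = 7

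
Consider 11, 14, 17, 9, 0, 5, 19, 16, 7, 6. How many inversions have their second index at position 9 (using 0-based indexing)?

The element at index 9 is 6.
Elements before it: 11, 14, 17, 9, 0, 5, 19, 16, 7
Those larger than 6: 11, 14, 17, 9, 19, 16, 7

7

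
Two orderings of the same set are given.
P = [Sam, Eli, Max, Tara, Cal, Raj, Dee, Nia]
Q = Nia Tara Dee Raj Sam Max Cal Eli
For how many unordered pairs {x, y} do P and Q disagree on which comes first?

Assign each item its position (1..8) in the first ordering, then rewrite the second ordering as that position sequence:
positions: Sam→1, Eli→2, Max→3, Tara→4, Cal→5, Raj→6, Dee→7, Nia→8
second ordering as positions: [8, 4, 7, 6, 1, 3, 5, 2]
Discordant pairs = inversions in this position sequence.
8: 4, 7, 6, 1, 3, 5, 2 → 7
4: 1, 3, 2 → 3
7: 6, 1, 3, 5, 2 → 5
6: 1, 3, 5, 2 → 4
1: 0
3: 2 → 1
5: 2 → 1
2: 0
Total: 7 + 3 + 5 + 4 + 0 + 1 + 1 + 0 = 21

Disagreeing pairs: 21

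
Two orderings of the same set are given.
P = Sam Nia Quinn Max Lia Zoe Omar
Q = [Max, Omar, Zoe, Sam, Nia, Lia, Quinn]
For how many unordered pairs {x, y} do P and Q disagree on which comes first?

Assign each item its position (1..7) in the first ordering, then rewrite the second ordering as that position sequence:
positions: Sam→1, Nia→2, Quinn→3, Max→4, Lia→5, Zoe→6, Omar→7
second ordering as positions: [4, 7, 6, 1, 2, 5, 3]
Discordant pairs = inversions in this position sequence.
4: 1, 2, 3 → 3
7: 6, 1, 2, 5, 3 → 5
6: 1, 2, 5, 3 → 4
1: 0
2: 0
5: 3 → 1
3: 0
Total: 3 + 5 + 4 + 0 + 0 + 1 + 0 = 13

There are 13 disagreeing pairs.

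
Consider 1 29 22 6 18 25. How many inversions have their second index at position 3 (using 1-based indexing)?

1

The element at index 3 is 22.
Elements before it: 1, 29
Those larger than 22: 29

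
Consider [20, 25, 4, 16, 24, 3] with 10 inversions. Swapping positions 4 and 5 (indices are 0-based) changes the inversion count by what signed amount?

-1

Positions 4 and 5 hold 24 and 3; after swapping, the array is [20, 25, 4, 16, 3, 24].
Sweep left to right; for each value list the smaller values that follow it:
20 → 4, 16, 3 → 3
25 → 4, 16, 3, 24 → 4
4 → 3 → 1
16 → 3 → 1
3 → none → 0
24 → none → 0
Sum: 3 + 4 + 1 + 1 + 0 + 0 = 9
Change: 9 − 10 = -1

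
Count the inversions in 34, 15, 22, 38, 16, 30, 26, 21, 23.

For each element, count later entries that are smaller:
34: 7
15: 0
22: 2
38: 5
16: 0
30: 3
26: 2
21: 0
23: 0
Sum: 7 + 0 + 2 + 5 + 0 + 3 + 2 + 0 + 0 = 19

19 inversions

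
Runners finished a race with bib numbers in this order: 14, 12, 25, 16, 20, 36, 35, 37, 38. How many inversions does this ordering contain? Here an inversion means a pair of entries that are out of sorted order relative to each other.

For each element, count later entries that are smaller:
14: 1
12: 0
25: 2
16: 0
20: 0
36: 1
35: 0
37: 0
38: 0
Sum: 1 + 0 + 2 + 0 + 0 + 1 + 0 + 0 + 0 = 4

4 out-of-order pairs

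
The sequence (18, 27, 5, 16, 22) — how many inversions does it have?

Element-by-element contributions:
18: 2
27: 3
5: 0
16: 0
22: 0
Sum: 2 + 3 + 0 + 0 + 0 = 5

5 inversions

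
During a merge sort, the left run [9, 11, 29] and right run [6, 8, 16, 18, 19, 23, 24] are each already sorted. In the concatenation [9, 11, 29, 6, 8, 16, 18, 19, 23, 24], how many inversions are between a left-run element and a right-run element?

11 split inversions

Count, for every r in R, how many entries of L exceed r:
r = 6: 9, 11, 29 → 3
r = 8: 9, 11, 29 → 3
r = 16: 29 → 1
r = 18: 29 → 1
r = 19: 29 → 1
r = 23: 29 → 1
r = 24: 29 → 1
Cross-inversions: 3 + 3 + 1 + 1 + 1 + 1 + 1 = 11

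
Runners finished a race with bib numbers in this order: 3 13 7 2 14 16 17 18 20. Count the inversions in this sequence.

4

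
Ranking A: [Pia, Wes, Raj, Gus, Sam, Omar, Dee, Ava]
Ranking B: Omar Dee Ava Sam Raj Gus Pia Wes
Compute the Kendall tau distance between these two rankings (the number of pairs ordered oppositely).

There are 23 discordant pairs.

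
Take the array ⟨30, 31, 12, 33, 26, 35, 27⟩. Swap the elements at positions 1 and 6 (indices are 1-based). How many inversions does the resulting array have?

Positions 1 and 6 hold 30 and 35; after swapping, the array is [35, 31, 12, 33, 26, 30, 27].
For each element, count later entries that are smaller:
35: 6
31: 4
12: 0
33: 3
26: 0
30: 1
27: 0
Sum: 6 + 4 + 0 + 3 + 0 + 1 + 0 = 14

14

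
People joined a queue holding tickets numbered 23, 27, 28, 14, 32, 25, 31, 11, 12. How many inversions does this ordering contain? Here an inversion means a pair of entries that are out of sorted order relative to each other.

21

For each element, count later entries that are smaller:
23 → 14, 11, 12 → 3
27 → 14, 25, 11, 12 → 4
28 → 14, 25, 11, 12 → 4
14 → 11, 12 → 2
32 → 25, 31, 11, 12 → 4
25 → 11, 12 → 2
31 → 11, 12 → 2
11 → none → 0
12 → none → 0
Sum: 3 + 4 + 4 + 2 + 4 + 2 + 2 + 0 + 0 = 21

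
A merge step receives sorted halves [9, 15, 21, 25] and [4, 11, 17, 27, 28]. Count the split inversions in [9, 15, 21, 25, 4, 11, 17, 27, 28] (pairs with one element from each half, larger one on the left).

9

Count, for every r in R, how many entries of L exceed r:
r = 4: 9, 15, 21, 25 → 4
r = 11: 15, 21, 25 → 3
r = 17: 21, 25 → 2
r = 27: none → 0
r = 28: none → 0
Cross-inversions: 4 + 3 + 2 + 0 + 0 = 9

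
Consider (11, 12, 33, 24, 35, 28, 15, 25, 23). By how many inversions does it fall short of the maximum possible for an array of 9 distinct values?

21

Maximum inversions for 9 distinct elements is C(9, 2) = 9·8/2 = 36.
Current inversions — for each element, count later smaller elements:
11: 0
12: 0
33: 5
24: 2
35: 4
28: 3
15: 0
25: 1
23: 0
Current total: 0 + 0 + 5 + 2 + 4 + 3 + 0 + 1 + 0 = 15
Shortfall: 36 − 15 = 21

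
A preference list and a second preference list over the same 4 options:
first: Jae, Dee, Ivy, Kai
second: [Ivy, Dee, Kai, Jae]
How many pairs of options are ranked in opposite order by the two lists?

There are 4 pairs.

Assign each item its position (1..4) in the first ordering, then rewrite the second ordering as that position sequence:
positions: Jae→1, Dee→2, Ivy→3, Kai→4
second ordering as positions: [3, 2, 4, 1]
Discordant pairs = inversions in this position sequence.
3: 2, 1 → 2
2: 1 → 1
4: 1 → 1
1: 0
Total: 2 + 1 + 1 + 0 = 4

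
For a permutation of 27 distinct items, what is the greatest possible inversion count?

351 inversions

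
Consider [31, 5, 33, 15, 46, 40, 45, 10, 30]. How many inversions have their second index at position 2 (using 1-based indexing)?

The element at index 2 is 5.
Elements before it: 31
Those larger than 5: 31

1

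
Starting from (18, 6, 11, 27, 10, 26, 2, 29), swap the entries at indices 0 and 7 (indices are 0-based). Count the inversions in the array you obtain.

17 inversions

Positions 0 and 7 hold 18 and 29; after swapping, the array is [29, 6, 11, 27, 10, 26, 2, 18].
Element-by-element contributions:
29: 7
6: 1
11: 2
27: 4
10: 1
26: 2
2: 0
18: 0
Sum: 7 + 1 + 2 + 4 + 1 + 2 + 0 + 0 = 17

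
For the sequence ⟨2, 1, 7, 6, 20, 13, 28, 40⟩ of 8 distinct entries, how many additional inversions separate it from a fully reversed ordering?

25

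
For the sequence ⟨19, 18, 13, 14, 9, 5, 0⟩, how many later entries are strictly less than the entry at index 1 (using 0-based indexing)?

The element at index 1 is 18.
Elements after it: 13, 14, 9, 5, 0
Those smaller than 18: 13, 14, 9, 5, 0

5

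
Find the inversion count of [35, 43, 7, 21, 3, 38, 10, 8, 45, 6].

26

For each element, count later entries that are smaller:
35 → 7, 21, 3, 10, 8, 6 → 6
43 → 7, 21, 3, 38, 10, 8, 6 → 7
7 → 3, 6 → 2
21 → 3, 10, 8, 6 → 4
3 → none → 0
38 → 10, 8, 6 → 3
10 → 8, 6 → 2
8 → 6 → 1
45 → 6 → 1
6 → none → 0
Sum: 6 + 7 + 2 + 4 + 0 + 3 + 2 + 1 + 1 + 0 = 26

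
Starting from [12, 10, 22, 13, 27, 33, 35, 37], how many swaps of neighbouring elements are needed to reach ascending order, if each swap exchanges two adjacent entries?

The minimum number of adjacent swaps to sort an array equals its inversion count, since every such swap removes exactly one inversion.
Count inversions — for each element, later elements that are smaller:
12: 10 → 1
10: none → 0
22: 13 → 1
13: none → 0
27: none → 0
33: none → 0
35: none → 0
37: none → 0
Total inversions: 1 + 0 + 1 + 0 + 0 + 0 + 0 + 0 = 2

2 adjacent swaps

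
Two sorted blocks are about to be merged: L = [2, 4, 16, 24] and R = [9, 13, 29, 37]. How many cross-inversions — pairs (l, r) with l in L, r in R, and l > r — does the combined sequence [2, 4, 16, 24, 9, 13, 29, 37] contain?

Cross-inversions: 4

Count, for every r in R, how many entries of L exceed r:
r = 9: 16, 24 → 2
r = 13: 16, 24 → 2
r = 29: none → 0
r = 37: none → 0
Cross-inversions: 2 + 2 + 0 + 0 = 4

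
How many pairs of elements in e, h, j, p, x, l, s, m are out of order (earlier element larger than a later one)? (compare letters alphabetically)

Element-by-element contributions:
e → none → 0
h → none → 0
j → none → 0
p → l, m → 2
x → l, s, m → 3
l → none → 0
s → m → 1
m → none → 0
Sum: 0 + 0 + 0 + 2 + 3 + 0 + 1 + 0 = 6

Inversions: 6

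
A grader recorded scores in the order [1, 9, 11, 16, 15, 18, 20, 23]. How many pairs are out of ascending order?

1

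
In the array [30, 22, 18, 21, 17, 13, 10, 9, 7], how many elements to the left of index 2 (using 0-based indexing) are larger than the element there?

The element at index 2 is 18.
Elements before it: 30, 22
Those larger than 18: 30, 22

2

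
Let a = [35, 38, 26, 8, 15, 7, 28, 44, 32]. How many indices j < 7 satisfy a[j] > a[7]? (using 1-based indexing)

The element at index 7 is 28.
Elements before it: 35, 38, 26, 8, 15, 7
Those larger than 28: 35, 38

2 such elements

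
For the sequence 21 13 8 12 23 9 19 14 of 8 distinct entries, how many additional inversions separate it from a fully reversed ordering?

Maximum inversions for 8 distinct elements is C(8, 2) = 8·7/2 = 28.
Current inversions — for each element, count later smaller elements:
21: 6
13: 3
8: 0
12: 1
23: 3
9: 0
19: 1
14: 0
Current total: 6 + 3 + 0 + 1 + 3 + 0 + 1 + 0 = 14
Shortfall: 28 − 14 = 14

14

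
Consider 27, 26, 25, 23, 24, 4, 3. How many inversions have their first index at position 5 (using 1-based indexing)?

The element at index 5 is 24.
Elements after it: 4, 3
Those smaller than 24: 4, 3

2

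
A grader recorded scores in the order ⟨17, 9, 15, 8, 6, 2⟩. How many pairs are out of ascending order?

14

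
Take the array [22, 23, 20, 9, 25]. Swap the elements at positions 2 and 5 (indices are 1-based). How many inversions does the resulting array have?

There are 6 inversions.

Positions 2 and 5 hold 23 and 25; after swapping, the array is [22, 25, 20, 9, 23].
For each element, count later entries that are smaller:
22: 2
25: 3
20: 1
9: 0
23: 0
Sum: 2 + 3 + 1 + 0 + 0 = 6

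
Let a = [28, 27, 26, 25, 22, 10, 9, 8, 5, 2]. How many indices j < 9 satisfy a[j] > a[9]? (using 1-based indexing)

The element at index 9 is 5.
Elements before it: 28, 27, 26, 25, 22, 10, 9, 8
Those larger than 5: 28, 27, 26, 25, 22, 10, 9, 8

8 such elements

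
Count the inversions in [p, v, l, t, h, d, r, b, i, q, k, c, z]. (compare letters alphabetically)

Out-of-order pairs: 45

Count, for each position, how many later elements it exceeds:
p → l, h, d, b, i, k, c → 7
v → l, t, h, d, r, b, i, q, k, c → 10
l → h, d, b, i, k, c → 6
t → h, d, r, b, i, q, k, c → 8
h → d, b, c → 3
d → b, c → 2
r → b, i, q, k, c → 5
b → none → 0
i → c → 1
q → k, c → 2
k → c → 1
c → none → 0
z → none → 0
Sum: 7 + 10 + 6 + 8 + 3 + 2 + 5 + 0 + 1 + 2 + 1 + 0 + 0 = 45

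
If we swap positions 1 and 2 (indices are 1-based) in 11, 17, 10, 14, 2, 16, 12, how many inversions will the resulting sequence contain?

Positions 1 and 2 hold 11 and 17; after swapping, the array is [17, 11, 10, 14, 2, 16, 12].
Element-by-element contributions:
17: 6
11: 2
10: 1
14: 2
2: 0
16: 1
12: 0
Sum: 6 + 2 + 1 + 2 + 0 + 1 + 0 = 12

12 inversions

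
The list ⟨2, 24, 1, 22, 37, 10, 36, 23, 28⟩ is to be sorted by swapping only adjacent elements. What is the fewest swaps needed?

Each adjacent swap fixes exactly one inversion, so the minimum swap count equals the number of inversions.
Count inversions — for each element, later elements that are smaller:
2: 1 → 1
24: 1, 22, 10, 23 → 4
1: none → 0
22: 10 → 1
37: 10, 36, 23, 28 → 4
10: none → 0
36: 23, 28 → 2
23: none → 0
28: none → 0
Total inversions: 1 + 4 + 0 + 1 + 4 + 0 + 2 + 0 + 0 = 12

12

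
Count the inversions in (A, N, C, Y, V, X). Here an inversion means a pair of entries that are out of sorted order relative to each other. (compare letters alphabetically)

3 inversions

Count, for each position, how many later elements it exceeds:
A: 0
N: 1
C: 0
Y: 2
V: 0
X: 0
Sum: 0 + 1 + 0 + 2 + 0 + 0 = 3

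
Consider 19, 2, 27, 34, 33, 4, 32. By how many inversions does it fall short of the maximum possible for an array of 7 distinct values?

13

Maximum inversions for 7 distinct elements is C(7, 2) = 7·6/2 = 21.
Current inversions — for each element, count later smaller elements:
19: 2
2: 0
27: 1
34: 3
33: 2
4: 0
32: 0
Current total: 2 + 0 + 1 + 3 + 2 + 0 + 0 = 8
Shortfall: 21 − 8 = 13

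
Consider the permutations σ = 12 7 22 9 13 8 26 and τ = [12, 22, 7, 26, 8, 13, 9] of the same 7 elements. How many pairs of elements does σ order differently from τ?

7

Assign each item its position (1..7) in the first ordering, then rewrite the second ordering as that position sequence:
positions: 12→1, 7→2, 22→3, 9→4, 13→5, 8→6, 26→7
second ordering as positions: [1, 3, 2, 7, 6, 5, 4]
Discordant pairs = inversions in this position sequence.
1: 0
3: 2 → 1
2: 0
7: 6, 5, 4 → 3
6: 5, 4 → 2
5: 4 → 1
4: 0
Total: 0 + 1 + 0 + 3 + 2 + 1 + 0 = 7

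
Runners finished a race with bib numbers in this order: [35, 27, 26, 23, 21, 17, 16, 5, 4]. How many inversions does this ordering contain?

36 inversions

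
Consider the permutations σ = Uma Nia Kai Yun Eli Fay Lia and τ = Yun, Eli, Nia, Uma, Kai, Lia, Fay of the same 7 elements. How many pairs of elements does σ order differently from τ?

8 discordant pairs

Assign each item its position (1..7) in the first ordering, then rewrite the second ordering as that position sequence:
positions: Uma→1, Nia→2, Kai→3, Yun→4, Eli→5, Fay→6, Lia→7
second ordering as positions: [4, 5, 2, 1, 3, 7, 6]
Discordant pairs = inversions in this position sequence.
4: 2, 1, 3 → 3
5: 2, 1, 3 → 3
2: 1 → 1
1: 0
3: 0
7: 6 → 1
6: 0
Total: 3 + 3 + 1 + 0 + 0 + 1 + 0 = 8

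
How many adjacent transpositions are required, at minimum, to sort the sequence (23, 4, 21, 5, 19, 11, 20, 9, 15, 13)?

25

The minimum number of adjacent swaps to sort an array equals its inversion count, since every such swap removes exactly one inversion.
Count inversions — for each element, later elements that are smaller:
23: 4, 21, 5, 19, 11, 20, 9, 15, 13 → 9
4: none → 0
21: 5, 19, 11, 20, 9, 15, 13 → 7
5: none → 0
19: 11, 9, 15, 13 → 4
11: 9 → 1
20: 9, 15, 13 → 3
9: none → 0
15: 13 → 1
13: none → 0
Total inversions: 9 + 0 + 7 + 0 + 4 + 1 + 3 + 0 + 1 + 0 = 25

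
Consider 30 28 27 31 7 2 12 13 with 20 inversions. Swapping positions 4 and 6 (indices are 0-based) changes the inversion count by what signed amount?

+1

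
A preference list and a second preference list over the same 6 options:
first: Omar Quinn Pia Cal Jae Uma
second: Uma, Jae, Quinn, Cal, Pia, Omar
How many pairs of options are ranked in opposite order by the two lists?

13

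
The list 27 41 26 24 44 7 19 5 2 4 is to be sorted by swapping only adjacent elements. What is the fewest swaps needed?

38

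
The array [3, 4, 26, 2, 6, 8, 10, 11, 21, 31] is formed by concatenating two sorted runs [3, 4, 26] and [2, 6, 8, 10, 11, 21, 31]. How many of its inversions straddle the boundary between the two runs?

8

Count, for every r in R, how many entries of L exceed r:
r = 2: 3, 4, 26 → 3
r = 6: 26 → 1
r = 8: 26 → 1
r = 10: 26 → 1
r = 11: 26 → 1
r = 21: 26 → 1
r = 31: none → 0
Cross-inversions: 3 + 1 + 1 + 1 + 1 + 1 + 0 = 8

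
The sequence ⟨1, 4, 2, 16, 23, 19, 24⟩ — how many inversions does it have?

Listing every pair i<j with a[i]>a[j] (using 1-based positions):
(2,3): 4 > 2
(5,6): 23 > 19
That's 2 pairs.

Inversions: 2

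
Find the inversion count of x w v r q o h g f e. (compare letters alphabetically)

For each element, count later entries that are smaller:
x → w, v, r, q, o, h, g, f, e → 9
w → v, r, q, o, h, g, f, e → 8
v → r, q, o, h, g, f, e → 7
r → q, o, h, g, f, e → 6
q → o, h, g, f, e → 5
o → h, g, f, e → 4
h → g, f, e → 3
g → f, e → 2
f → e → 1
e → none → 0
Sum: 9 + 8 + 7 + 6 + 5 + 4 + 3 + 2 + 1 + 0 = 45

Inversions: 45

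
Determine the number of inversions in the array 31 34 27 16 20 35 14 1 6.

28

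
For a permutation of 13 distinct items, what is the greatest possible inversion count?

A reversed (strictly descending) arrangement makes every pair an inversion, giving C(13, 2) inversions.
C(13, 2) = 13·12/2 = 78

78 inversions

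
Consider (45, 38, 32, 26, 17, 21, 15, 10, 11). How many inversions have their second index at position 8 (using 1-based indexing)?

7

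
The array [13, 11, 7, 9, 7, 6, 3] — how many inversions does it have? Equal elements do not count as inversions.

There are 19 inversions.

Element-by-element contributions:
13: 6
11: 5
7: 2
9: 3
7: 2
6: 1
3: 0
Sum: 6 + 5 + 2 + 3 + 2 + 1 + 0 = 19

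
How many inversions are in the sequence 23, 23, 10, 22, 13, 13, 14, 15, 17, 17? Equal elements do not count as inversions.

For each element, count later entries that are smaller:
23: 8
23: 8
10: 0
22: 6
13: 0
13: 0
14: 0
15: 0
17: 0
17: 0
Sum: 8 + 8 + 0 + 6 + 0 + 0 + 0 + 0 + 0 + 0 = 22

22 inversions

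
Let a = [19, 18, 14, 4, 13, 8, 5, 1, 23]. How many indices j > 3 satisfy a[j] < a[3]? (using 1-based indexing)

5 such elements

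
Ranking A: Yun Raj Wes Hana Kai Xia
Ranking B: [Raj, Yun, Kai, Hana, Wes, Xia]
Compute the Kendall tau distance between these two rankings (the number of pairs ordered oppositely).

Discordant pairs: 4

Assign each item its position (1..6) in the first ordering, then rewrite the second ordering as that position sequence:
positions: Yun→1, Raj→2, Wes→3, Hana→4, Kai→5, Xia→6
second ordering as positions: [2, 1, 5, 4, 3, 6]
Discordant pairs = inversions in this position sequence.
2: 1 → 1
1: 0
5: 4, 3 → 2
4: 3 → 1
3: 0
6: 0
Total: 1 + 0 + 2 + 1 + 0 + 0 = 4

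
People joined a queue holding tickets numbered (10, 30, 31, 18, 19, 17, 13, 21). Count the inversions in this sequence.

Count, for each position, how many later elements it exceeds:
10 → none → 0
30 → 18, 19, 17, 13, 21 → 5
31 → 18, 19, 17, 13, 21 → 5
18 → 17, 13 → 2
19 → 17, 13 → 2
17 → 13 → 1
13 → none → 0
21 → none → 0
Sum: 0 + 5 + 5 + 2 + 2 + 1 + 0 + 0 = 15

There are 15 inversions.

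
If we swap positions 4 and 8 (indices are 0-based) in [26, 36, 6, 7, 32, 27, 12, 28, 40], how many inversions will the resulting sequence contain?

Positions 4 and 8 hold 32 and 40; after swapping, the array is [26, 36, 6, 7, 40, 27, 12, 28, 32].
For each element, count later entries that are smaller:
26 → 6, 7, 12 → 3
36 → 6, 7, 27, 12, 28, 32 → 6
6 → none → 0
7 → none → 0
40 → 27, 12, 28, 32 → 4
27 → 12 → 1
12 → none → 0
28 → none → 0
32 → none → 0
Sum: 3 + 6 + 0 + 0 + 4 + 1 + 0 + 0 + 0 = 14

Inversions: 14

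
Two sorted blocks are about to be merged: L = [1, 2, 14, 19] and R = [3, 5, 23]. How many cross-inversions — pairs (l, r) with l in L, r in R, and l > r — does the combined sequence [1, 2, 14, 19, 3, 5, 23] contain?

Count, for every r in R, how many entries of L exceed r:
r = 3: 14, 19 → 2
r = 5: 14, 19 → 2
r = 23: none → 0
Cross-inversions: 2 + 2 + 0 = 4

4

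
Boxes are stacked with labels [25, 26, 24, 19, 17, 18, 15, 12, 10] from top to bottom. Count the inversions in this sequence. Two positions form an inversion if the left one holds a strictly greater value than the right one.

34

Count, for each position, how many later elements it exceeds:
25 → 24, 19, 17, 18, 15, 12, 10 → 7
26 → 24, 19, 17, 18, 15, 12, 10 → 7
24 → 19, 17, 18, 15, 12, 10 → 6
19 → 17, 18, 15, 12, 10 → 5
17 → 15, 12, 10 → 3
18 → 15, 12, 10 → 3
15 → 12, 10 → 2
12 → 10 → 1
10 → none → 0
Sum: 7 + 7 + 6 + 5 + 3 + 3 + 2 + 1 + 0 = 34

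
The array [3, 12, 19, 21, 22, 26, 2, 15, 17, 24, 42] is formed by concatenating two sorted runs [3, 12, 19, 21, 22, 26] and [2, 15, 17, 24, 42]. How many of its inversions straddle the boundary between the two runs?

Cross-inversions: 15

Take each right-half value and tally the left-half values above it:
r = 2: 3, 12, 19, 21, 22, 26 → 6
r = 15: 19, 21, 22, 26 → 4
r = 17: 19, 21, 22, 26 → 4
r = 24: 26 → 1
r = 42: none → 0
Cross-inversions: 6 + 4 + 4 + 1 + 0 = 15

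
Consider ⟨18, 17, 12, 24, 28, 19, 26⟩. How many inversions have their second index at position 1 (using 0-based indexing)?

1

The element at index 1 is 17.
Elements before it: 18
Those larger than 17: 18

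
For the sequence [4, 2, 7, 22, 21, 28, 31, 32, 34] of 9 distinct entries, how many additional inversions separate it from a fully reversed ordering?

Maximum inversions for 9 distinct elements is C(9, 2) = 9·8/2 = 36.
Current inversions — for each element, count later smaller elements:
4: 1
2: 0
7: 0
22: 1
21: 0
28: 0
31: 0
32: 0
34: 0
Current total: 1 + 0 + 0 + 1 + 0 + 0 + 0 + 0 + 0 = 2
Shortfall: 36 − 2 = 34

34 inversions short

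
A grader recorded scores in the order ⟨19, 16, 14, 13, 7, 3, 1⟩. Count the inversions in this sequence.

21

Element-by-element contributions:
19: 6
16: 5
14: 4
13: 3
7: 2
3: 1
1: 0
Sum: 6 + 5 + 4 + 3 + 2 + 1 + 0 = 21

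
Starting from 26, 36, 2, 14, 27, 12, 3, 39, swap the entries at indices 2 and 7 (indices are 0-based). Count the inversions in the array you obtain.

23 inversions

Positions 2 and 7 hold 2 and 39; after swapping, the array is [26, 36, 39, 14, 27, 12, 3, 2].
For each element, count later entries that are smaller:
26 → 14, 12, 3, 2 → 4
36 → 14, 27, 12, 3, 2 → 5
39 → 14, 27, 12, 3, 2 → 5
14 → 12, 3, 2 → 3
27 → 12, 3, 2 → 3
12 → 3, 2 → 2
3 → 2 → 1
2 → none → 0
Sum: 4 + 5 + 5 + 3 + 3 + 2 + 1 + 0 = 23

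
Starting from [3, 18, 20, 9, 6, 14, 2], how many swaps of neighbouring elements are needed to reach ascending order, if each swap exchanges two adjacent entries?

13

The minimum number of adjacent swaps to sort an array equals its inversion count, since every such swap removes exactly one inversion.
Count inversions — for each element, later elements that are smaller:
3: 2 → 1
18: 9, 6, 14, 2 → 4
20: 9, 6, 14, 2 → 4
9: 6, 2 → 2
6: 2 → 1
14: 2 → 1
2: none → 0
Total inversions: 1 + 4 + 4 + 2 + 1 + 1 + 0 = 13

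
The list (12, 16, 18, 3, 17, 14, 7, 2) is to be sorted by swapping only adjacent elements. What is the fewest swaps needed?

The minimum number of adjacent swaps to sort an array equals its inversion count, since every such swap removes exactly one inversion.
Count inversions — for each element, later elements that are smaller:
12: 3, 7, 2 → 3
16: 3, 14, 7, 2 → 4
18: 3, 17, 14, 7, 2 → 5
3: 2 → 1
17: 14, 7, 2 → 3
14: 7, 2 → 2
7: 2 → 1
2: none → 0
Total inversions: 3 + 4 + 5 + 1 + 3 + 2 + 1 + 0 = 19

19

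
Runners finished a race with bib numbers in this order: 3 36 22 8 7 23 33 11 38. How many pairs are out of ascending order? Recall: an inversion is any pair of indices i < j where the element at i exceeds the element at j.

12

For each element, count later entries that are smaller:
3: 0
36: 6
22: 3
8: 1
7: 0
23: 1
33: 1
11: 0
38: 0
Sum: 0 + 6 + 3 + 1 + 0 + 1 + 1 + 0 + 0 = 12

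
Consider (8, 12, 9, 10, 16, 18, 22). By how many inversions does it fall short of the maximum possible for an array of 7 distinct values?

Maximum inversions for 7 distinct elements is C(7, 2) = 7·6/2 = 21.
Current inversions — for each element, count later smaller elements:
8: 0
12: 2
9: 0
10: 0
16: 0
18: 0
22: 0
Current total: 0 + 2 + 0 + 0 + 0 + 0 + 0 = 2
Shortfall: 21 − 2 = 19

19 inversions short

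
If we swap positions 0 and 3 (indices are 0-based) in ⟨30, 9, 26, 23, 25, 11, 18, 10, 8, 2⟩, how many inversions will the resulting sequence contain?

34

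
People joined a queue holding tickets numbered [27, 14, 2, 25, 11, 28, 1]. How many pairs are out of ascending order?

13 out-of-order pairs

Sweep left to right; for each value list the smaller values that follow it:
27 → 14, 2, 25, 11, 1 → 5
14 → 2, 11, 1 → 3
2 → 1 → 1
25 → 11, 1 → 2
11 → 1 → 1
28 → 1 → 1
1 → none → 0
Sum: 5 + 3 + 1 + 2 + 1 + 1 + 0 = 13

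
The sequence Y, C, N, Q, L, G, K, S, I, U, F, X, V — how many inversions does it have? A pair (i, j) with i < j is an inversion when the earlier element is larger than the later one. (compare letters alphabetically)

34

Element-by-element contributions:
Y → C, N, Q, L, G, K, S, I, U, F, X, V → 12
C → none → 0
N → L, G, K, I, F → 5
Q → L, G, K, I, F → 5
L → G, K, I, F → 4
G → F → 1
K → I, F → 2
S → I, F → 2
I → F → 1
U → F → 1
F → none → 0
X → V → 1
V → none → 0
Sum: 12 + 0 + 5 + 5 + 4 + 1 + 2 + 2 + 1 + 1 + 0 + 1 + 0 = 34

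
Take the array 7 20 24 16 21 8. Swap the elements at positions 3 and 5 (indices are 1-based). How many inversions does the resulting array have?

6 inversions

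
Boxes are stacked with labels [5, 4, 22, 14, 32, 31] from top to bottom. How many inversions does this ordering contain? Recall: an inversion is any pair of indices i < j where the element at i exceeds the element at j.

Element-by-element contributions:
5: 1
4: 0
22: 1
14: 0
32: 1
31: 0
Sum: 1 + 0 + 1 + 0 + 1 + 0 = 3

3 inversions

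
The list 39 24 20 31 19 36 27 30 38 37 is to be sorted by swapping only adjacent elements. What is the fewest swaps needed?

The minimum number of adjacent swaps to sort an array equals its inversion count, since every such swap removes exactly one inversion.
Count inversions — for each element, later elements that are smaller:
39: 24, 20, 31, 19, 36, 27, 30, 38, 37 → 9
24: 20, 19 → 2
20: 19 → 1
31: 19, 27, 30 → 3
19: none → 0
36: 27, 30 → 2
27: none → 0
30: none → 0
38: 37 → 1
37: none → 0
Total inversions: 9 + 2 + 1 + 3 + 0 + 2 + 0 + 0 + 1 + 0 = 18

There are 18 adjacent swaps.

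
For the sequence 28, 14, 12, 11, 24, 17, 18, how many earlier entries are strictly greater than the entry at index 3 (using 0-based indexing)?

The element at index 3 is 11.
Elements before it: 28, 14, 12
Those larger than 11: 28, 14, 12

3 such elements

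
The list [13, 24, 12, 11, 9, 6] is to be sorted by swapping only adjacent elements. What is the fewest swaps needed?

The minimum number of adjacent swaps to sort an array equals its inversion count, since every such swap removes exactly one inversion.
Count inversions — for each element, later elements that are smaller:
13: 12, 11, 9, 6 → 4
24: 12, 11, 9, 6 → 4
12: 11, 9, 6 → 3
11: 9, 6 → 2
9: 6 → 1
6: none → 0
Total inversions: 4 + 4 + 3 + 2 + 1 + 0 = 14

Adjacent swaps: 14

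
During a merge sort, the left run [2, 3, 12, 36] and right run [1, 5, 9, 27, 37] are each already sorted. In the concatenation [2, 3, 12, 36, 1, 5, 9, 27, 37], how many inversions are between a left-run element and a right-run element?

Count, for every r in R, how many entries of L exceed r:
r = 1: 2, 3, 12, 36 → 4
r = 5: 12, 36 → 2
r = 9: 12, 36 → 2
r = 27: 36 → 1
r = 37: none → 0
Cross-inversions: 4 + 2 + 2 + 1 + 0 = 9

9 split inversions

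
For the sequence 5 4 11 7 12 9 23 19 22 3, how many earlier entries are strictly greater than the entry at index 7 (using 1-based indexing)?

The element at index 7 is 23.
Elements before it: 5, 4, 11, 7, 12, 9
None of them are larger than 23.

0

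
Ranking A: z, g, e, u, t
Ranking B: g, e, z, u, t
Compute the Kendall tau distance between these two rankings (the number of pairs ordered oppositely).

2 discordant pairs

Assign each item its position (1..5) in the first ordering, then rewrite the second ordering as that position sequence:
positions: z→1, g→2, e→3, u→4, t→5
second ordering as positions: [2, 3, 1, 4, 5]
Discordant pairs = inversions in this position sequence.
2: 1 → 1
3: 1 → 1
1: 0
4: 0
5: 0
Total: 1 + 1 + 0 + 0 + 0 = 2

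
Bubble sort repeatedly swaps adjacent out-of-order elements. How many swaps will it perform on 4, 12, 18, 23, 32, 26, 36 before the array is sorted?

The minimum number of adjacent swaps to sort an array equals its inversion count, since every such swap removes exactly one inversion.
Count inversions — for each element, later elements that are smaller:
4: none → 0
12: none → 0
18: none → 0
23: none → 0
32: 26 → 1
26: none → 0
36: none → 0
Total inversions: 0 + 0 + 0 + 0 + 1 + 0 + 0 = 1

1 swap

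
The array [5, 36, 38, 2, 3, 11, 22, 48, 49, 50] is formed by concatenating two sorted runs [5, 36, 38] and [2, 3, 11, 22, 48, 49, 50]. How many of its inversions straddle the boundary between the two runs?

Take each right-half value and tally the left-half values above it:
r = 2: 5, 36, 38 → 3
r = 3: 5, 36, 38 → 3
r = 11: 36, 38 → 2
r = 22: 36, 38 → 2
r = 48: none → 0
r = 49: none → 0
r = 50: none → 0
Cross-inversions: 3 + 3 + 2 + 2 + 0 + 0 + 0 = 10

10 cross-inversions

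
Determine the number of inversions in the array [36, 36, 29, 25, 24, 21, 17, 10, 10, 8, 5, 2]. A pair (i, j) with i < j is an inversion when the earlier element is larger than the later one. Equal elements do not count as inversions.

Count, for each position, how many later elements it exceeds:
36 → 29, 25, 24, 21, 17, 10, 10, 8, 5, 2 → 10
36 → 29, 25, 24, 21, 17, 10, 10, 8, 5, 2 → 10
29 → 25, 24, 21, 17, 10, 10, 8, 5, 2 → 9
25 → 24, 21, 17, 10, 10, 8, 5, 2 → 8
24 → 21, 17, 10, 10, 8, 5, 2 → 7
21 → 17, 10, 10, 8, 5, 2 → 6
17 → 10, 10, 8, 5, 2 → 5
10 → 8, 5, 2 → 3
10 → 8, 5, 2 → 3
8 → 5, 2 → 2
5 → 2 → 1
2 → none → 0
Sum: 10 + 10 + 9 + 8 + 7 + 6 + 5 + 3 + 3 + 2 + 1 + 0 = 64

64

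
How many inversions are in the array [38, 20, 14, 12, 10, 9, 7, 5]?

28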